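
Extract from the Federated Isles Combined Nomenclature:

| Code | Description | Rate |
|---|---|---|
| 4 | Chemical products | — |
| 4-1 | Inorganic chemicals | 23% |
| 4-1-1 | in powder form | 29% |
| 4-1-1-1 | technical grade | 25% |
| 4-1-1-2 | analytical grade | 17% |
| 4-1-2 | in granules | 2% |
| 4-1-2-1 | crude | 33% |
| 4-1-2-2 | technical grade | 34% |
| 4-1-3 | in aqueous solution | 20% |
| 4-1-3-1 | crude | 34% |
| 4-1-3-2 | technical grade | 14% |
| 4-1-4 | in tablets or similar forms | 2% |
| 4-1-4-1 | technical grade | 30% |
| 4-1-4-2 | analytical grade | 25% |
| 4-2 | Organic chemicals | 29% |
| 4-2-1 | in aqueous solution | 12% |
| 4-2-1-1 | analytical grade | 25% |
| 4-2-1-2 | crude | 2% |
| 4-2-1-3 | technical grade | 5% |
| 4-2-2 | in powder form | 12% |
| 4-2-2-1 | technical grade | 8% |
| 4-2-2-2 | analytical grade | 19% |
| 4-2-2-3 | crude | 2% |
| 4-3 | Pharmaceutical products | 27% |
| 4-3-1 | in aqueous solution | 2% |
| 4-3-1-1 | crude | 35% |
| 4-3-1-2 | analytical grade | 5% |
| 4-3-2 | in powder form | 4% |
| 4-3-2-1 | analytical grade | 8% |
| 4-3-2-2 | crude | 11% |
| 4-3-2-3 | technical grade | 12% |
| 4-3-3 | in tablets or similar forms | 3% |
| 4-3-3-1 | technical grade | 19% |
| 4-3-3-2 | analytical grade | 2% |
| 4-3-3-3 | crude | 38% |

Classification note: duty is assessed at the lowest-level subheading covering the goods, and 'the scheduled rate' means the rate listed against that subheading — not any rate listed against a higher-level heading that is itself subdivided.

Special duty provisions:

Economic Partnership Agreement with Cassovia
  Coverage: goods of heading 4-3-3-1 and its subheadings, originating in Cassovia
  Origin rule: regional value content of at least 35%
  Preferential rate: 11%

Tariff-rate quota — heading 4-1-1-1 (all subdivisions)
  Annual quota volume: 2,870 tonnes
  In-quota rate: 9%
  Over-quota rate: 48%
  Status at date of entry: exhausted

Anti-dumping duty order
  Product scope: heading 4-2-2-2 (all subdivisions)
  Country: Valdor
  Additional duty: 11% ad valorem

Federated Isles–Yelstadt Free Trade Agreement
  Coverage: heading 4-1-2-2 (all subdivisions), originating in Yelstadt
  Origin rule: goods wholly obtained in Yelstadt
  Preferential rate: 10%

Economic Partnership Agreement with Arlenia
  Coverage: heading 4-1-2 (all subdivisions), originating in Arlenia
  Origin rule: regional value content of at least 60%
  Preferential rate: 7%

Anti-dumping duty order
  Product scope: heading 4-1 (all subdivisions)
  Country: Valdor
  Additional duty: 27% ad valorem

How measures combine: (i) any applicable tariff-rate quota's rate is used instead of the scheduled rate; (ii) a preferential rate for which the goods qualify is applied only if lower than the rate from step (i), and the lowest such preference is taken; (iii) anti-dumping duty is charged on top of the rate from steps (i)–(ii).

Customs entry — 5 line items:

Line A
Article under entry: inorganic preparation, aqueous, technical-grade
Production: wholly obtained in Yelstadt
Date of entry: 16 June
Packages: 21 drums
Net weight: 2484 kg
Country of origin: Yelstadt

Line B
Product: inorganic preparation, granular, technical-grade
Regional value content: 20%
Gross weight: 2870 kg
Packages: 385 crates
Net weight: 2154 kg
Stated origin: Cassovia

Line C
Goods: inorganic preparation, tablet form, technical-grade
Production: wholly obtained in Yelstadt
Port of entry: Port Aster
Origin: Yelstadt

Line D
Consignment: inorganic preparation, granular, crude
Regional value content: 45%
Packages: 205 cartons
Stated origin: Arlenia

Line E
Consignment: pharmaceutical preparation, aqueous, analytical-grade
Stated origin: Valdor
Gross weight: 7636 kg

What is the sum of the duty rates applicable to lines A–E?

Line A: inorganic → 4-1; aqueous → 4-1-3; technical-grade → 4-1-3-2. Scheduled 14%. Yelstadt agreement on 4-1-2-2: 4-1-3-2 not covered. → 14%.
Line B: inorganic → 4-1; granular → 4-1-2; technical-grade → 4-1-2-2. Scheduled 34%. Cassovia agreement on 4-3-3-1: 4-1-2-2 not covered. → 34%.
Line C: inorganic → 4-1; tablet form → 4-1-4; technical-grade → 4-1-4-1. Scheduled 30%. Yelstadt agreement on 4-1-2-2: 4-1-4-1 not covered. → 30%.
Line D: inorganic → 4-1; granular → 4-1-2; crude → 4-1-2-1. Scheduled 33%. Arlenia agreement on 4-1-2: RVC < 60%. → 33%.
Line E: pharmaceutical → 4-3; aqueous → 4-3-1; analytical-grade → 4-3-1-2. Scheduled 5%. No special measure applies. → 5%.
Sum: 14% + 34% + 30% + 33% + 5% = 116%.

116%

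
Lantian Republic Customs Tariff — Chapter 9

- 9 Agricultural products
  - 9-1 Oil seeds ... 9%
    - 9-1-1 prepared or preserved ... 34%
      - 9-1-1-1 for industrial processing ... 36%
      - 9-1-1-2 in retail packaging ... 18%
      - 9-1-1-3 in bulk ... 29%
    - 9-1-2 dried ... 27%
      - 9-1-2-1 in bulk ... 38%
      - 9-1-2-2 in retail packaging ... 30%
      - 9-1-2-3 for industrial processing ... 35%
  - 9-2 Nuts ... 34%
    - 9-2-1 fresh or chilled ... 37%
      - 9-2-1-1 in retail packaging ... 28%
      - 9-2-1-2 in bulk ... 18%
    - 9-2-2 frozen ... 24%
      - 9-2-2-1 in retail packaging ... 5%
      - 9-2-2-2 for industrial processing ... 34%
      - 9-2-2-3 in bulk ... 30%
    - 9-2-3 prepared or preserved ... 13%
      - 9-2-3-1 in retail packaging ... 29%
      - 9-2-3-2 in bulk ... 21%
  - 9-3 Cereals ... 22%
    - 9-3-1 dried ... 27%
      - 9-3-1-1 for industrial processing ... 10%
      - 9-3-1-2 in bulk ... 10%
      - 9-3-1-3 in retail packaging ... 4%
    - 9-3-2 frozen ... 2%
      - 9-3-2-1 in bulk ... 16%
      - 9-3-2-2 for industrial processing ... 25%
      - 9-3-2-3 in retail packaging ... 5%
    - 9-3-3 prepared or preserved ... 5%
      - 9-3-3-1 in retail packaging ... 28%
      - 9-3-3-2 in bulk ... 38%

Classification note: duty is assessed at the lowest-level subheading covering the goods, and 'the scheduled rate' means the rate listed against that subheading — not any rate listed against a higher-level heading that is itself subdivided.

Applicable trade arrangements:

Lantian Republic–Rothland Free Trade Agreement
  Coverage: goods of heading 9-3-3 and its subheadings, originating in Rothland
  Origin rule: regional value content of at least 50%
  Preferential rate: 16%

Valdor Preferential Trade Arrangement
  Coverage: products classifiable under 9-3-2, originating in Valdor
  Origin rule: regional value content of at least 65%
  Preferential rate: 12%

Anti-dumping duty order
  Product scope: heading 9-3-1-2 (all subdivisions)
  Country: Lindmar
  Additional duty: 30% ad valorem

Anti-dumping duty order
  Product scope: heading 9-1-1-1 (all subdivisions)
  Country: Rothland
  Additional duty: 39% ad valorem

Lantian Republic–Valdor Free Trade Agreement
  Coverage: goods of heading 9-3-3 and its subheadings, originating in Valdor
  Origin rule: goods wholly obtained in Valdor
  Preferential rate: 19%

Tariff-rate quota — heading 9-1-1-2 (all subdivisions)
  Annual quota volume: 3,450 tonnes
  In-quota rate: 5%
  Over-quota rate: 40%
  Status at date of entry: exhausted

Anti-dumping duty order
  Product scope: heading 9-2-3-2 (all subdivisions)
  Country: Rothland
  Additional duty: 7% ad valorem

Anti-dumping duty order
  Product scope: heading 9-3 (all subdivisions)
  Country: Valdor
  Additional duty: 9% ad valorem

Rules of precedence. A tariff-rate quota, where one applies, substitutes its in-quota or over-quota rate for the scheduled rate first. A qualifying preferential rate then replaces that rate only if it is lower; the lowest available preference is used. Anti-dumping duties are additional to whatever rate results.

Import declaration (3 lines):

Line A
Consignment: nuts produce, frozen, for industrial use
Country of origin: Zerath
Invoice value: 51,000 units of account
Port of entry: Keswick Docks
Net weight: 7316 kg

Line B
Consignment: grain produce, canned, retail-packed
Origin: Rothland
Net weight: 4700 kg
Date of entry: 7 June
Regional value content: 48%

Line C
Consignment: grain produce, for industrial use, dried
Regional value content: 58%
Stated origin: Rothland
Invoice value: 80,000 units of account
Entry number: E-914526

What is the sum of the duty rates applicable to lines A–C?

72%

Line A: nuts → 9-2; frozen → 9-2-2; for industrial use → 9-2-2-2. Scheduled 34%. No special measure applies. → 34%.
Line B: grain → 9-3; canned → 9-3-3; retail-packed → 9-3-3-1. Scheduled 28%. Rothland agreement on 9-3-3: RVC < 50%. → 28%.
Line C: grain → 9-3; dried → 9-3-1; for industrial use → 9-3-1-1. Scheduled 10%. Rothland agreement on 9-3-3: 9-3-1-1 not covered. → 10%.
Sum: 34% + 28% + 10% = 72%.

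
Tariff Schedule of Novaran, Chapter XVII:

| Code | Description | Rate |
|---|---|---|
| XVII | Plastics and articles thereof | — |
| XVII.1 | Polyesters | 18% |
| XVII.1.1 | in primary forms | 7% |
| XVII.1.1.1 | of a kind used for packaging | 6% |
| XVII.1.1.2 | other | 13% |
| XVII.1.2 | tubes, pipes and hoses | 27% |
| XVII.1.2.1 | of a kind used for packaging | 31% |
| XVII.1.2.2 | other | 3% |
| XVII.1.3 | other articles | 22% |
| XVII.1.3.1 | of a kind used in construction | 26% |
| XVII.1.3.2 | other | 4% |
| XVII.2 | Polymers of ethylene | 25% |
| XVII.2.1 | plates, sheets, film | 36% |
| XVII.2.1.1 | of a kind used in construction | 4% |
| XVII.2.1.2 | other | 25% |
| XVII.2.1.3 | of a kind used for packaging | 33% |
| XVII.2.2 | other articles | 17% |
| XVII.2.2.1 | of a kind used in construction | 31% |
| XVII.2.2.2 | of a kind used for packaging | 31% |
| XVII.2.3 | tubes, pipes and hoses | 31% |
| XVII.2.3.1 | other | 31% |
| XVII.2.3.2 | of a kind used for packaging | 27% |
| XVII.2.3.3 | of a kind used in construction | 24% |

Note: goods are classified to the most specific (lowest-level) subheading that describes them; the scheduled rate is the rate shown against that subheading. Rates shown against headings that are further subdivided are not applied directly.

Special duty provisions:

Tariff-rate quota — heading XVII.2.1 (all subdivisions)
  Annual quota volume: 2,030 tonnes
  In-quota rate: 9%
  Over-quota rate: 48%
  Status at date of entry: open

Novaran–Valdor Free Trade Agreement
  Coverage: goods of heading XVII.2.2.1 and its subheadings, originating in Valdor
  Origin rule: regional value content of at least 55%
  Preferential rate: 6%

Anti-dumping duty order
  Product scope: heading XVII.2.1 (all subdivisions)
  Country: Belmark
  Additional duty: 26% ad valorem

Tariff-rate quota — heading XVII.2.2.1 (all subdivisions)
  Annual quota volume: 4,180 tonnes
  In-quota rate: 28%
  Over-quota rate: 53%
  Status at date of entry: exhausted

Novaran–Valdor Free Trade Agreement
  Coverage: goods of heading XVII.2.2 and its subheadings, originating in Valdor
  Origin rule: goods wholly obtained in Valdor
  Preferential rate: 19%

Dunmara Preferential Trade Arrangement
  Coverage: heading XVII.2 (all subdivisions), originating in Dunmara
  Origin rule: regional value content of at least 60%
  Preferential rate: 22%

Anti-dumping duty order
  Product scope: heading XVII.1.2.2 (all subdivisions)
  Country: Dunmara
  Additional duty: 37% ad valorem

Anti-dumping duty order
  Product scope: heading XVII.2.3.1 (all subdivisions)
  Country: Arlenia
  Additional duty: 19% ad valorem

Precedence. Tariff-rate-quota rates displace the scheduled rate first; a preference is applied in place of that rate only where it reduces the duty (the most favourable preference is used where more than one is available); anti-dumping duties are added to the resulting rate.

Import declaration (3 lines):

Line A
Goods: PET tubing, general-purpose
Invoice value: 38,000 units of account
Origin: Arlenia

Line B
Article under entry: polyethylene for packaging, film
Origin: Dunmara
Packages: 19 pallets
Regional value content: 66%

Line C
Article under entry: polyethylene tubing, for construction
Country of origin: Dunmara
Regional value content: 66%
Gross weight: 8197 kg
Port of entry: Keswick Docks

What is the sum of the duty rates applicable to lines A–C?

Line A: PET → XVII.1; tubing → XVII.1.2; general-purpose → XVII.1.2.2. Scheduled 3%. No special measure applies. → 3%.
Line B: polyethylene → XVII.2; film → XVII.2.1; for packaging → XVII.2.1.3. Scheduled 33%. quota on XVII.2.1 open → in-quota 9%; Dunmara agreement on XVII.2: RVC ≥ 60% → 22% available; preference 22% not lower than 9% → no reduction. → 9%.
Line C: polyethylene → XVII.2; tubing → XVII.2.3; for construction → XVII.2.3.3. Scheduled 24%. Dunmara agreement on XVII.2: RVC ≥ 60% → 22% available; preferential 22%. → 22%.
Sum: 3% + 9% + 22% = 34%.

34%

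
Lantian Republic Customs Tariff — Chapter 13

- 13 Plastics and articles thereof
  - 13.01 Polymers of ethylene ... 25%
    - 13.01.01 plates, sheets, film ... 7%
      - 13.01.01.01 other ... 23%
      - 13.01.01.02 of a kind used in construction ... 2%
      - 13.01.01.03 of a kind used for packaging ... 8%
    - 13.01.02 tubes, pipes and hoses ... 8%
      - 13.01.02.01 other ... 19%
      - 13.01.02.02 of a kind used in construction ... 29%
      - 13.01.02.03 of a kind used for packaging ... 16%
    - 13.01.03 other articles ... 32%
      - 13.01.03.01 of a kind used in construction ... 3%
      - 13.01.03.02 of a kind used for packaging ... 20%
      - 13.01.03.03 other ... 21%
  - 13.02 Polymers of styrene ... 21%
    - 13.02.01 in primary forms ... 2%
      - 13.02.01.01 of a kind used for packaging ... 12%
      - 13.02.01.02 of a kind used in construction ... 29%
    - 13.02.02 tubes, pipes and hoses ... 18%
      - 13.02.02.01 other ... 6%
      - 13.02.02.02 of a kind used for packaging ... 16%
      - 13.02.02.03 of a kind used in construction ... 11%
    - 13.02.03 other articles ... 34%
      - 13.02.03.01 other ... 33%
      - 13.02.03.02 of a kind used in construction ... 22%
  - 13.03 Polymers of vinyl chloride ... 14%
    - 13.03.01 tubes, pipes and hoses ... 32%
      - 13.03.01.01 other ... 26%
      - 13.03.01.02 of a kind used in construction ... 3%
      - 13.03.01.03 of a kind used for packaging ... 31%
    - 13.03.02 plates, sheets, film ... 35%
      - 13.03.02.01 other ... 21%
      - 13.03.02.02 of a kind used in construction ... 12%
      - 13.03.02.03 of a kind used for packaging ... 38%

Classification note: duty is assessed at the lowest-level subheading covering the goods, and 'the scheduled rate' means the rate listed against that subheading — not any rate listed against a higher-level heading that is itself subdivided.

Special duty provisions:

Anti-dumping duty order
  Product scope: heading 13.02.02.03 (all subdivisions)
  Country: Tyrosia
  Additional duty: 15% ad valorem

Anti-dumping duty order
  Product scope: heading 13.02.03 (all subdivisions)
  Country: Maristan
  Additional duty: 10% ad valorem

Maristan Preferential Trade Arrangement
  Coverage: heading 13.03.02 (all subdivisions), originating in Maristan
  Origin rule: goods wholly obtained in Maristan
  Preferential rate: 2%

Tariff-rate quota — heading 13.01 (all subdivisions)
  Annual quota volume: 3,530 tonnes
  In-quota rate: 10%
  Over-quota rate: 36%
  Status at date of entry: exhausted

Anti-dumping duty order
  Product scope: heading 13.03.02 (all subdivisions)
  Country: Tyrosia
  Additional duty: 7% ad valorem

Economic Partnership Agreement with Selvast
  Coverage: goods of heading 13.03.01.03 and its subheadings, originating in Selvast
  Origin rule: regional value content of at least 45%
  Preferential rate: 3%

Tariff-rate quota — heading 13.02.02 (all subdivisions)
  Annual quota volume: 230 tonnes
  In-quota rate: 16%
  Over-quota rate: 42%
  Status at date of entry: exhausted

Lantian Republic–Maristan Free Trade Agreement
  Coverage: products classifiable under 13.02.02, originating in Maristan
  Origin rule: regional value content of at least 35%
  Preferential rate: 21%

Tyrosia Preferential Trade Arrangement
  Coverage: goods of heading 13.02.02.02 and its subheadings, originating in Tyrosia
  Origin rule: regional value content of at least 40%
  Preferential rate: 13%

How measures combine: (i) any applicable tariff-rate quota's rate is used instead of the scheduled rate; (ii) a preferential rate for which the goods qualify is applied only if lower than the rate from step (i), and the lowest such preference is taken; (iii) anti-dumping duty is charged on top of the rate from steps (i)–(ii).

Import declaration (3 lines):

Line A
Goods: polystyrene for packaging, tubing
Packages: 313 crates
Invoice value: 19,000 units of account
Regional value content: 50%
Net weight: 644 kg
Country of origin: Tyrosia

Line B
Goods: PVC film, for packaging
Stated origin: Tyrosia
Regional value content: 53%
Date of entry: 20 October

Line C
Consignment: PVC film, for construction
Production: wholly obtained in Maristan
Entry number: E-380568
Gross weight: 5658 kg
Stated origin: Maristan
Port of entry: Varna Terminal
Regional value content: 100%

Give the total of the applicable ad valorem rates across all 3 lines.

60%

Line A: polystyrene → 13.02; tubing → 13.02.02; for packaging → 13.02.02.02. Scheduled 16%. quota on 13.02.02 exhausted → over-quota 42%; Tyrosia agreement on 13.02.02.02: RVC ≥ 40% → 13% available; preferential 13%. → 13%.
Line B: PVC → 13.03; film → 13.03.02; for packaging → 13.03.02.03. Scheduled 38%. Tyrosia agreement on 13.02.02.02: 13.03.02.03 not covered; anti-dumping (Tyrosia, 13.03.02): +7%; total 38% + 7% = 45%. → 45%.
Line C: PVC → 13.03; film → 13.03.02; for construction → 13.03.02.02. Scheduled 12%. Maristan agreement on 13.03.02: wholly obtained → 2% available; Maristan agreement on 13.02.02: 13.03.02.02 not covered; preferential 2%. → 2%.
Sum: 13% + 45% + 2% = 60%.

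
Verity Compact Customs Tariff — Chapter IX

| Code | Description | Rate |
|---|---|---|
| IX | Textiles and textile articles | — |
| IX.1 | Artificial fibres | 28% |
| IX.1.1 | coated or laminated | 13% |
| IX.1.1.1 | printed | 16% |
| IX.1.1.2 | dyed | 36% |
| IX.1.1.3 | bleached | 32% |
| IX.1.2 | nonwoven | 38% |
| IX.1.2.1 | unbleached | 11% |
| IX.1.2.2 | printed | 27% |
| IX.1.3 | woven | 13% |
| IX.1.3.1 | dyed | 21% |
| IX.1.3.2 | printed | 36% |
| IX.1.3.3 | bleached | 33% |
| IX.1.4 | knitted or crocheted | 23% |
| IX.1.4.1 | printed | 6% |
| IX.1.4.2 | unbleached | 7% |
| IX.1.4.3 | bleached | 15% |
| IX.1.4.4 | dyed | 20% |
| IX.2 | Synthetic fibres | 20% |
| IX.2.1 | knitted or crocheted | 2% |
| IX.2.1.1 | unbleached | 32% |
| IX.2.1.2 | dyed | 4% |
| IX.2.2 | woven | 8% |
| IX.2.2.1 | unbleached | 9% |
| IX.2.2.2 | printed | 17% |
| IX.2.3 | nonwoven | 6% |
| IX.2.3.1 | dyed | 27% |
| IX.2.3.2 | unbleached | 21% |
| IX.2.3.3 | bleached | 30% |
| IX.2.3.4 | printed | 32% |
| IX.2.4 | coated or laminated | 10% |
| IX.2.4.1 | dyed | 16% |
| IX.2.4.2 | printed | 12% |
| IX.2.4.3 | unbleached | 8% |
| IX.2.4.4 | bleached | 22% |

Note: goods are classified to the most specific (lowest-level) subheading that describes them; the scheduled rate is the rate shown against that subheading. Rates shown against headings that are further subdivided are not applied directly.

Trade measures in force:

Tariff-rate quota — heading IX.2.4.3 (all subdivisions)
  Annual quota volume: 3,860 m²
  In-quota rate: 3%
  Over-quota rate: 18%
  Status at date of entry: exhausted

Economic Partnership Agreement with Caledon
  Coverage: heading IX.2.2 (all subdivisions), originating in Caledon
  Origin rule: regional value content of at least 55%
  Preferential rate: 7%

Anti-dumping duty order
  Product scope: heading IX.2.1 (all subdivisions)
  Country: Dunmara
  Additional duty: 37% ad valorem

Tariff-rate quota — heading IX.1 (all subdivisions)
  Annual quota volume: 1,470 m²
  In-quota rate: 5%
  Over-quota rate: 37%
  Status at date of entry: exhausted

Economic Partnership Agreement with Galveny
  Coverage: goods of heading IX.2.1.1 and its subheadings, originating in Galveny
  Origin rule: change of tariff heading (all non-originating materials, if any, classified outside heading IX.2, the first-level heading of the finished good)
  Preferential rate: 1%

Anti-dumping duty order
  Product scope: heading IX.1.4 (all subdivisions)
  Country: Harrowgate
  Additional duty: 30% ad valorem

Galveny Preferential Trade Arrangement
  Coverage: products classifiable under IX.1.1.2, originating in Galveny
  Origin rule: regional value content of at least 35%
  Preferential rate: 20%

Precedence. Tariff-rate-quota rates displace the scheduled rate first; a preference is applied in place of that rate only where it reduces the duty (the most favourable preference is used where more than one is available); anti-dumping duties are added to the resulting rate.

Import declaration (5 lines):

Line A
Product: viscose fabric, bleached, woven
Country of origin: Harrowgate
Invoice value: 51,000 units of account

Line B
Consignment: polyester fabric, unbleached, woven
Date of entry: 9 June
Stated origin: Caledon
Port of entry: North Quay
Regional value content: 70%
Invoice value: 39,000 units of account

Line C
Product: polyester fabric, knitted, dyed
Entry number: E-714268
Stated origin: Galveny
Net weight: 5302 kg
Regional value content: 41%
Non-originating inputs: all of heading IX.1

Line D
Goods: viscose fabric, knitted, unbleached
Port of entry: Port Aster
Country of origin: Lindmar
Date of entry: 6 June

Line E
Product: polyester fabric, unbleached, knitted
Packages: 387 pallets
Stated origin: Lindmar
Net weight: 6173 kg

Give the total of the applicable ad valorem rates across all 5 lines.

Line A: viscose → IX.1; woven → IX.1.3; bleached → IX.1.3.3. Scheduled 33%. quota on IX.1 exhausted → over-quota 37%. → 37%.
Line B: polyester → IX.2; woven → IX.2.2; unbleached → IX.2.2.1. Scheduled 9%. Caledon agreement on IX.2.2: RVC ≥ 55% → 7% available; preferential 7%. → 7%.
Line C: polyester → IX.2; knitted → IX.2.1; dyed → IX.2.1.2. Scheduled 4%. Galveny agreement on IX.2.1.1: IX.2.1.2 not covered; Galveny agreement on IX.1.1.2: IX.2.1.2 not covered. → 4%.
Line D: viscose → IX.1; knitted → IX.1.4; unbleached → IX.1.4.2. Scheduled 7%. quota on IX.1 exhausted → over-quota 37%. → 37%.
Line E: polyester → IX.2; knitted → IX.2.1; unbleached → IX.2.1.1. Scheduled 32%. No special measure applies. → 32%.
Sum: 37% + 7% + 4% + 37% + 32% = 117%.

117%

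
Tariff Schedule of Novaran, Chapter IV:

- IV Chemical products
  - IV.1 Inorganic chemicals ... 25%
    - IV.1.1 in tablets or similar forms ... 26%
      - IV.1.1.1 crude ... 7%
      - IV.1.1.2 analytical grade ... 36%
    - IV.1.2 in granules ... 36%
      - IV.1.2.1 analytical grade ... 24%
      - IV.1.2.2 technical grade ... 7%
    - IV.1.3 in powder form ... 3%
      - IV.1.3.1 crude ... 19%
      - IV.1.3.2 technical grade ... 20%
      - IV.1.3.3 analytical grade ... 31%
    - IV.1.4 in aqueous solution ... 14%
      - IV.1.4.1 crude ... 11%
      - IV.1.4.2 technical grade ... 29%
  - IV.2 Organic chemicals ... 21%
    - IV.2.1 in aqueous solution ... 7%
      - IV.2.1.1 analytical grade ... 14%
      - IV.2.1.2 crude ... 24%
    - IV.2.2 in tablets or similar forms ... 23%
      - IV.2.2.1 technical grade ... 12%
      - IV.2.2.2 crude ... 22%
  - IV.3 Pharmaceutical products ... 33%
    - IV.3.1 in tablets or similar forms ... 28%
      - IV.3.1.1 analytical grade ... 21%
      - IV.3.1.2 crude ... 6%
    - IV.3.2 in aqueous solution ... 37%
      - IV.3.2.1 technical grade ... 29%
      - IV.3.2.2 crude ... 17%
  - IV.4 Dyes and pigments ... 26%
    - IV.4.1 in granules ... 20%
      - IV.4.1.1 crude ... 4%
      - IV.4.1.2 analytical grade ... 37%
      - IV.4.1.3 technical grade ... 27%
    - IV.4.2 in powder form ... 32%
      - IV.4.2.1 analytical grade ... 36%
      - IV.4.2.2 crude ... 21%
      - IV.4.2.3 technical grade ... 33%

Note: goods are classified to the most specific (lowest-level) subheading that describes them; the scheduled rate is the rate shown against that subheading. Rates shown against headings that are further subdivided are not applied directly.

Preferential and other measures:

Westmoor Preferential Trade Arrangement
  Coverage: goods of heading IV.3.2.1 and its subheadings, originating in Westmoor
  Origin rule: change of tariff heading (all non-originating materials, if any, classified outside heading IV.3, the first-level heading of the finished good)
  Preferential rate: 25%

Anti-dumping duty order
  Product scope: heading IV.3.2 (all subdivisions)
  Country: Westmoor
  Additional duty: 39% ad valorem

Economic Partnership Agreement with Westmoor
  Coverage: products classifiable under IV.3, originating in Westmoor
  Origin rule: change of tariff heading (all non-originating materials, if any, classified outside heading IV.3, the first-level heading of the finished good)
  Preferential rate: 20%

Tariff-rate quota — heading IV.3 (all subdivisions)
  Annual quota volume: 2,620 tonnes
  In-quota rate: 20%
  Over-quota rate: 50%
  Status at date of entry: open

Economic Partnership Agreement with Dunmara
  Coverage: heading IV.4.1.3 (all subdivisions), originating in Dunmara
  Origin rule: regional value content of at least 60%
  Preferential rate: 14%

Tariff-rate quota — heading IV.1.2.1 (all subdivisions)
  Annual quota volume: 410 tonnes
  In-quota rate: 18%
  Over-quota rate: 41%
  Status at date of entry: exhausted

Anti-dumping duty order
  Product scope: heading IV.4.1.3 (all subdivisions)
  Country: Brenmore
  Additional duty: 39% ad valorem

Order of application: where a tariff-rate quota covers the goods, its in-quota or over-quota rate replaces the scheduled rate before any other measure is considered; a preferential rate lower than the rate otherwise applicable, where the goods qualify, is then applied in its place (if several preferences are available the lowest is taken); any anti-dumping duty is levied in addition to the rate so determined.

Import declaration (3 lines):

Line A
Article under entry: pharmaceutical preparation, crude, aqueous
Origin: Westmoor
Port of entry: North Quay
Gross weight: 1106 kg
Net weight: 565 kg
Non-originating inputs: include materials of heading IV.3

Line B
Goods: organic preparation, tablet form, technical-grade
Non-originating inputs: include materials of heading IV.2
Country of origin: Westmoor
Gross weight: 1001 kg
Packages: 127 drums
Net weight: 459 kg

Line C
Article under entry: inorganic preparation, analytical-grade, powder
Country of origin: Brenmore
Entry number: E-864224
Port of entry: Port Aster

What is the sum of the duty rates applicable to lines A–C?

Line A: pharmaceutical → IV.3; aqueous → IV.3.2; crude → IV.3.2.2. Scheduled 17%. quota on IV.3 open → in-quota 20%; Westmoor agreement on IV.3.2.1: IV.3.2.2 not covered; Westmoor agreement on IV.3: CTH not met; anti-dumping (Westmoor, IV.3.2): +39%; total 20% + 39% = 59%. → 59%.
Line B: organic → IV.2; tablet form → IV.2.2; technical-grade → IV.2.2.1. Scheduled 12%. Westmoor agreement on IV.3.2.1: IV.2.2.1 not covered; Westmoor agreement on IV.3: IV.2.2.1 not covered. → 12%.
Line C: inorganic → IV.1; powder → IV.1.3; analytical-grade → IV.1.3.3. Scheduled 31%. No special measure applies. → 31%.
Sum: 59% + 12% + 31% = 102%.

102%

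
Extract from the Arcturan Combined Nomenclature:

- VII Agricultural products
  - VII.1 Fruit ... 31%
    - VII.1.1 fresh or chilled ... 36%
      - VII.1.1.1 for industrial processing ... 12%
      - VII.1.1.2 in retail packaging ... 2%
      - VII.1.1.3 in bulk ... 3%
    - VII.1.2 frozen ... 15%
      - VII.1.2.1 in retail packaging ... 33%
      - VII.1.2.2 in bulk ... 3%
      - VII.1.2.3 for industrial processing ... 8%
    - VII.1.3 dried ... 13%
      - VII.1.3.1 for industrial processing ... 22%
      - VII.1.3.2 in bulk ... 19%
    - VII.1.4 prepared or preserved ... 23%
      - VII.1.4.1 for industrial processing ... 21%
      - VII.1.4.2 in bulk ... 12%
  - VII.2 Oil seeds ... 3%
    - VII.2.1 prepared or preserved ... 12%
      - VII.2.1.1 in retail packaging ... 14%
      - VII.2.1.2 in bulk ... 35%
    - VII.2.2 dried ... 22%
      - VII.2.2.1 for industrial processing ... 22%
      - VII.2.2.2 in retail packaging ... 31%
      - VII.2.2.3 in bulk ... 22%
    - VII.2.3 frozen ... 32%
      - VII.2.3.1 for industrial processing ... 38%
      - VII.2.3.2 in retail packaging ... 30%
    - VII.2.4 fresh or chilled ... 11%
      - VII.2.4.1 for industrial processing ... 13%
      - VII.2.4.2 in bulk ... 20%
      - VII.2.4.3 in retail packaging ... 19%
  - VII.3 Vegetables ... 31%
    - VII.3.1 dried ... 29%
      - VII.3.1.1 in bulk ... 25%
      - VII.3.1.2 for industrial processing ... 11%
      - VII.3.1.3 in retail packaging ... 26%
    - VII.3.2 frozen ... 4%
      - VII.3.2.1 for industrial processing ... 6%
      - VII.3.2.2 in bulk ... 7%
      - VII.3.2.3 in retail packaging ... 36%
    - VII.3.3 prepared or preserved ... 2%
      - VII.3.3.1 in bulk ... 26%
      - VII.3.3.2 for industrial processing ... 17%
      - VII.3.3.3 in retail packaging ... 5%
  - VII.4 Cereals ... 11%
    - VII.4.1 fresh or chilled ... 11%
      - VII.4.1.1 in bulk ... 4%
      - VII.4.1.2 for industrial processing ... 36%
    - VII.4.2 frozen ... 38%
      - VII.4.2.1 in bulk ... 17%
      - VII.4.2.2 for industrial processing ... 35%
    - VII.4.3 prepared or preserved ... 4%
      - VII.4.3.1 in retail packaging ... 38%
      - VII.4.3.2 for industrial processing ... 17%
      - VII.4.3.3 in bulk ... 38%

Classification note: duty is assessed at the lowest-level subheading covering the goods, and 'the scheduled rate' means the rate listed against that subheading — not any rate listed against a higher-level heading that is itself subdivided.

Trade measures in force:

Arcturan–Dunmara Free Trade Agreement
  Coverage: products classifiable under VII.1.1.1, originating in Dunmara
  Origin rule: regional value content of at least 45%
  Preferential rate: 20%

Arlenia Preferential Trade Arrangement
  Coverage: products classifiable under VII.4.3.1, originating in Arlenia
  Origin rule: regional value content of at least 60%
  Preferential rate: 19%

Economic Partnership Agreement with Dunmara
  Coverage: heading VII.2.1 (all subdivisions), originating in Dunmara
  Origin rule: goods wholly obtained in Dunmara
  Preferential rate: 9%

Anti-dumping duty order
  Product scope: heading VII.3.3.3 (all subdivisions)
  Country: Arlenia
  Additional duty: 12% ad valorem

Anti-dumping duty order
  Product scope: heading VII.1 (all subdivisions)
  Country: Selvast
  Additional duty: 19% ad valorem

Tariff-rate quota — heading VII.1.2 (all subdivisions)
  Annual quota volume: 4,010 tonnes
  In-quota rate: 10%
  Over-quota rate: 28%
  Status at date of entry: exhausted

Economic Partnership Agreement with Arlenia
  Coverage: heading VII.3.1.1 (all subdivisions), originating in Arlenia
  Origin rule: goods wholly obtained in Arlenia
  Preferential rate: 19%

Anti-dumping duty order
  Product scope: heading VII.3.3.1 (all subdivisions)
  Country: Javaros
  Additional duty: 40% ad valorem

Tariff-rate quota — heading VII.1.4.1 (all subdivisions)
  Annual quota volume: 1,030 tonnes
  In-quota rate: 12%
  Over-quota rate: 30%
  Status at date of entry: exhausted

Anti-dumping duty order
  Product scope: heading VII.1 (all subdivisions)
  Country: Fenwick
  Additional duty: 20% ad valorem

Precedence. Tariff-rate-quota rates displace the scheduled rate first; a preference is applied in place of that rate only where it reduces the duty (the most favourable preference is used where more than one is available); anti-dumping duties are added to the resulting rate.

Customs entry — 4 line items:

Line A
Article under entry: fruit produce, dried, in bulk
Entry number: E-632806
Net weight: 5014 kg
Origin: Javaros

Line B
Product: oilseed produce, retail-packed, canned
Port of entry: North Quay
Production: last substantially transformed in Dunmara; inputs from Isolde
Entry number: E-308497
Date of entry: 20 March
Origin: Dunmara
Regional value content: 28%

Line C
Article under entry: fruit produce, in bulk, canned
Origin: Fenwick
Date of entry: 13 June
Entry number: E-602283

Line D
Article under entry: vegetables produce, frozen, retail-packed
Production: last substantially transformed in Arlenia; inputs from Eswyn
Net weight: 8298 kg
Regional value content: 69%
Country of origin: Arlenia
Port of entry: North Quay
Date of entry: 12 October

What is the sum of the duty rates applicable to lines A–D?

Line A: fruit → VII.1; dried → VII.1.3; in bulk → VII.1.3.2. Scheduled 19%. No special measure applies. → 19%.
Line B: oilseed → VII.2; canned → VII.2.1; retail-packed → VII.2.1.1. Scheduled 14%. Dunmara agreement on VII.1.1.1: VII.2.1.1 not covered; Dunmara agreement on VII.2.1: not wholly obtained. → 14%.
Line C: fruit → VII.1; canned → VII.1.4; in bulk → VII.1.4.2. Scheduled 12%. anti-dumping (Fenwick, VII.1): +20%; total 12% + 20% = 32%. → 32%.
Line D: vegetables → VII.3; frozen → VII.3.2; retail-packed → VII.3.2.3. Scheduled 36%. Arlenia agreement on VII.4.3.1: VII.3.2.3 not covered; Arlenia agreement on VII.3.1.1: VII.3.2.3 not covered. → 36%.
Sum: 19% + 14% + 32% + 36% = 101%.

101%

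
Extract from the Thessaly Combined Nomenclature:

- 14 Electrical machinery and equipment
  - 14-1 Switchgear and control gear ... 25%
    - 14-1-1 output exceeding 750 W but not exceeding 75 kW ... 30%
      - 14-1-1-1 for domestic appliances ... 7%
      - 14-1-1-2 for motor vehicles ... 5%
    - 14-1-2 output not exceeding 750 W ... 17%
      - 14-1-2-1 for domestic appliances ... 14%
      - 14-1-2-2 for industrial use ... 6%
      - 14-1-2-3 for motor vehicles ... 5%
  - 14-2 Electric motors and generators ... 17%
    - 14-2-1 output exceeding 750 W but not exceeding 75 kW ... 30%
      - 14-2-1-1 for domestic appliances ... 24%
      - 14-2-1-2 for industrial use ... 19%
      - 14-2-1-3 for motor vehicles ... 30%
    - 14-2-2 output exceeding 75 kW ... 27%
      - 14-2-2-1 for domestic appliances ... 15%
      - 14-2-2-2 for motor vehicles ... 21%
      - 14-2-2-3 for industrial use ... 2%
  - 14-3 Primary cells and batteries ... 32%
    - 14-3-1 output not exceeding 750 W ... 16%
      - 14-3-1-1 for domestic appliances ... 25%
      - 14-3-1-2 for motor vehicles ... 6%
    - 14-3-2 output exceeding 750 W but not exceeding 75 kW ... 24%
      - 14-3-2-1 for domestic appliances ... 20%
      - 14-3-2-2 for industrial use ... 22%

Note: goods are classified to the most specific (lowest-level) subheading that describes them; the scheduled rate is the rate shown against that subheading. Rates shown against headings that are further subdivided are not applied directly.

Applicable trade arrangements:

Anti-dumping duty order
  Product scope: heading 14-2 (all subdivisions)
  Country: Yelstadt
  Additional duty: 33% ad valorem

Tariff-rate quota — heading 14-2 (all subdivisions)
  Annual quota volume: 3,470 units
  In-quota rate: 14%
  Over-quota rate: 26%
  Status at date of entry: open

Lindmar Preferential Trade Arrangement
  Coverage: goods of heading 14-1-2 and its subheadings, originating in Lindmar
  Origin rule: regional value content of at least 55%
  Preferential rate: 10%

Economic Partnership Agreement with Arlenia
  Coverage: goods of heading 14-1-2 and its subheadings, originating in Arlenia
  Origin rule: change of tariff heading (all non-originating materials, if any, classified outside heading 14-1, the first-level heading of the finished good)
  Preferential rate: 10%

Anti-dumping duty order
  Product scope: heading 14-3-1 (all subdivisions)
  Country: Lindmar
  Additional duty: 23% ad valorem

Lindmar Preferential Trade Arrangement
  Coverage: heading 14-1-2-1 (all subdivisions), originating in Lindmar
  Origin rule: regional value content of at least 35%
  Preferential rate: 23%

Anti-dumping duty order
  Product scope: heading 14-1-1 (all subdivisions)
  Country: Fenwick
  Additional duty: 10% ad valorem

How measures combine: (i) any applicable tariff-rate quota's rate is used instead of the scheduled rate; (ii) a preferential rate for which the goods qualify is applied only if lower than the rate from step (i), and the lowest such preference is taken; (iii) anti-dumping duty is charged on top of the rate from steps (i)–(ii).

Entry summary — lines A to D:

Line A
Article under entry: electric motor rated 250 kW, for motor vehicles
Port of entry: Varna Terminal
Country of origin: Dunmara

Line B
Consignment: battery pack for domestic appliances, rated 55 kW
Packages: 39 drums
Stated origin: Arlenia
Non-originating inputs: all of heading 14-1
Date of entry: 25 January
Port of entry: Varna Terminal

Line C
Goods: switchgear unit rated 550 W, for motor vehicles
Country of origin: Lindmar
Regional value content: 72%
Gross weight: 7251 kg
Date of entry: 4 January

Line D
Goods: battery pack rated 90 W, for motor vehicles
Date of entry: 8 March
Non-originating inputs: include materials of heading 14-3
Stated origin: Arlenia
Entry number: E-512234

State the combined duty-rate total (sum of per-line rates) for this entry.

Line A: electric motor → 14-2; rated 250 kW → 14-2-2; for motor vehicles → 14-2-2-2. Scheduled 21%. quota on 14-2 open → in-quota 14%. → 14%.
Line B: battery pack → 14-3; rated 55 kW → 14-3-2; for domestic appliances → 14-3-2-1. Scheduled 20%. Arlenia agreement on 14-1-2: 14-3-2-1 not covered. → 20%.
Line C: switchgear unit → 14-1; rated 550 W → 14-1-2; for motor vehicles → 14-1-2-3. Scheduled 5%. Lindmar agreement on 14-1-2: RVC ≥ 55% → 10% available; Lindmar agreement on 14-1-2-1: 14-1-2-3 not covered; preference 10% not lower than 5% → no reduction. → 5%.
Line D: battery pack → 14-3; rated 90 W → 14-3-1; for motor vehicles → 14-3-1-2. Scheduled 6%. Arlenia agreement on 14-1-2: 14-3-1-2 not covered. → 6%.
Sum: 14% + 20% + 5% + 6% = 45%.

45%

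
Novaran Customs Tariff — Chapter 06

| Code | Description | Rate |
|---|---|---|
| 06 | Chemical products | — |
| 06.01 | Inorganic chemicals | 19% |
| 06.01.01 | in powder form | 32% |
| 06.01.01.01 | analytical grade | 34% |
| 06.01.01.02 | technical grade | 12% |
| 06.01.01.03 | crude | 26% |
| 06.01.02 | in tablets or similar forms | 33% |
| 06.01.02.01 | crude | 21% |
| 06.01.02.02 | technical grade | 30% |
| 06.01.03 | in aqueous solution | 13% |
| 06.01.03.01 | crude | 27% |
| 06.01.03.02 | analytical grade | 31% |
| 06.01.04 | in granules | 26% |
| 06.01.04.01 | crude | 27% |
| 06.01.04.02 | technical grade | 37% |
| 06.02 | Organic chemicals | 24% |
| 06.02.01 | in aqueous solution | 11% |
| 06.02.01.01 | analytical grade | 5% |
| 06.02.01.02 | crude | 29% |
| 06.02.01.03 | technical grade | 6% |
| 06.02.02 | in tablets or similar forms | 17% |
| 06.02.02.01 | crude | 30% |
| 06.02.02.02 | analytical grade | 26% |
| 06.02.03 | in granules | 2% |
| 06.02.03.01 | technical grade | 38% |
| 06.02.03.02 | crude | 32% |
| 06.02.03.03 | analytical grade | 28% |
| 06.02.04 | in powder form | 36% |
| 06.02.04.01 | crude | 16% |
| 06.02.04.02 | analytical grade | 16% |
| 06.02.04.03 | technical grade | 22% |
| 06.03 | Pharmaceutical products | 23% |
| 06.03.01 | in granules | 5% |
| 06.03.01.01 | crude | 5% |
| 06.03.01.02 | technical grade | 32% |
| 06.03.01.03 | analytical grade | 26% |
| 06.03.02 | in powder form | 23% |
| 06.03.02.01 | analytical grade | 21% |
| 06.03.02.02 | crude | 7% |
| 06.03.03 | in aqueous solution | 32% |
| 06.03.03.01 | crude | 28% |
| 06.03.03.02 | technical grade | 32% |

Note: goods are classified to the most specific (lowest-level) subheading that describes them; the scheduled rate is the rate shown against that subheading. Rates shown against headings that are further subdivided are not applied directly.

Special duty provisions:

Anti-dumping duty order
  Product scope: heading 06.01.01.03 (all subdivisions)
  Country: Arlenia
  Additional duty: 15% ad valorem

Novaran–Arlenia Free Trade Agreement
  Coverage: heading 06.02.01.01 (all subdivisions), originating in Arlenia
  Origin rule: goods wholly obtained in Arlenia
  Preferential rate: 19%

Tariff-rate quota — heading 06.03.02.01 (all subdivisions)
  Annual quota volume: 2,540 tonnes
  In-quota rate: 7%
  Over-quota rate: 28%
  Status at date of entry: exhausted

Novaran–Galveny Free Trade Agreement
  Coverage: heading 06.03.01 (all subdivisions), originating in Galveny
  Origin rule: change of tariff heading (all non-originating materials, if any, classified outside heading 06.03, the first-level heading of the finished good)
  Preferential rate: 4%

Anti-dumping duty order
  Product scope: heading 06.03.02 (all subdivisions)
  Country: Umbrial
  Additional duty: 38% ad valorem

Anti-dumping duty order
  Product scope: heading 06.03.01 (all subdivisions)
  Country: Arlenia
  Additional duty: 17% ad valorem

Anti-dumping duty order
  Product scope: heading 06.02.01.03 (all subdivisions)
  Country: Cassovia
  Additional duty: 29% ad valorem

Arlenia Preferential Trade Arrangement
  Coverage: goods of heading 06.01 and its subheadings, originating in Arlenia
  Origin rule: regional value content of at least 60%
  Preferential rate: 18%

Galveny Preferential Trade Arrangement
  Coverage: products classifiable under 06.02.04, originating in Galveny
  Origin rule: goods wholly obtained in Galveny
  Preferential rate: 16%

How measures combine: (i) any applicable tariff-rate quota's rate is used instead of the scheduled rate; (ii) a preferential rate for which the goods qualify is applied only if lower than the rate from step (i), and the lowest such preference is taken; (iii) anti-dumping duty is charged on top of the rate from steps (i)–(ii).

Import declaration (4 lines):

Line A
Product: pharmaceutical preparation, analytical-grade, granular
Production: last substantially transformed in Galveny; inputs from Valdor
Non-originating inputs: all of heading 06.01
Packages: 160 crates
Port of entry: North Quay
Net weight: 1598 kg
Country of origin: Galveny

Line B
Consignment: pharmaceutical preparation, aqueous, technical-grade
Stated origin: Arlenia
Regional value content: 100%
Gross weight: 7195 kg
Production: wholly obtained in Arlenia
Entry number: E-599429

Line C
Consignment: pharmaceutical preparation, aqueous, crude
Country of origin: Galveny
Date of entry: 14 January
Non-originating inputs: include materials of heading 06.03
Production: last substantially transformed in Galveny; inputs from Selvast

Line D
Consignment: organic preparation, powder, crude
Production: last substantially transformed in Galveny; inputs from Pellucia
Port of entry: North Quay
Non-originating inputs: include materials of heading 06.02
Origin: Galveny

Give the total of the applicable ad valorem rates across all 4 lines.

Line A: pharmaceutical → 06.03; granular → 06.03.01; analytical-grade → 06.03.01.03. Scheduled 26%. Galveny agreement on 06.03.01: CTH met → 4% available; Galveny agreement on 06.02.04: 06.03.01.03 not covered; preferential 4%. → 4%.
Line B: pharmaceutical → 06.03; aqueous → 06.03.03; technical-grade → 06.03.03.02. Scheduled 32%. Arlenia agreement on 06.02.01.01: 06.03.03.02 not covered; Arlenia agreement on 06.01: 06.03.03.02 not covered. → 32%.
Line C: pharmaceutical → 06.03; aqueous → 06.03.03; crude → 06.03.03.01. Scheduled 28%. Galveny agreement on 06.03.01: 06.03.03.01 not covered; Galveny agreement on 06.02.04: 06.03.03.01 not covered. → 28%.
Line D: organic → 06.02; powder → 06.02.04; crude → 06.02.04.01. Scheduled 16%. Galveny agreement on 06.03.01: 06.02.04.01 not covered; Galveny agreement on 06.02.04: not wholly obtained. → 16%.
Sum: 4% + 32% + 28% + 16% = 80%.

80%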